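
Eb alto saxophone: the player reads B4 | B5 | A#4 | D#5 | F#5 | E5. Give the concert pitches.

Written C4 on the Eb alto saxophone sounds as Eb3, a major sixth lower; apply that shift to every note.
B4 gives D4
B5 gives D5
A#4 gives C#4
D#5 gives F#4
F#5 gives A4
E5 gives G4

D4 D5 C#4 F#4 A4 G4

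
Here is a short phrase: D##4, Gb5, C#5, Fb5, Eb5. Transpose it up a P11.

D##4 up a perfect eleventh is G##5.
Gb5: an eleventh up reaches C, and 17 semitones makes it Cb7.
A perfect eleventh up from C#5 gives F#6.
Fb5: an eleventh up reaches B, and 17 semitones makes it Bbb6.
Eb5 up a perfect eleventh is Ab6.

G##5 Cb7 F#6 Bbb6 Ab6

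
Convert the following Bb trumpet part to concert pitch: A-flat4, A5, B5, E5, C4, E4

Gb4 G5 A5 D5 Bb3 D4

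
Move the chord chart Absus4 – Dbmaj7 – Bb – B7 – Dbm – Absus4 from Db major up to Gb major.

Db major up to Gb major is a perfect fourth; each chord root moves by that interval while the quality stays the same.
Absus4: root Ab up a perfect fourth → Db, giving Dbsus4.
Dbmaj7: root Db up a perfect fourth → Gb, giving Gbmaj7.
Bb: root Bb up a perfect fourth → Eb, giving Eb.
B7: root B up a perfect fourth → E, giving E7.
Dbm: root Db up a perfect fourth → Gb, giving Gbm.
Absus4: root Ab up a perfect fourth → Db, giving Dbsus4.

Dbsus4 Gbmaj7 Eb E7 Gbm Dbsus4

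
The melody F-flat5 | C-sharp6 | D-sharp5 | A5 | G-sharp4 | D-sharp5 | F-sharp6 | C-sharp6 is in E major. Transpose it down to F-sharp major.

E major to F-sharp major down is a minor seventh, so every note moves down by that interval.
Fb5 becomes Gb4
C#6 becomes D#5
D#5 becomes E#4
A5 becomes B4
G#4 becomes A#3
D#5 becomes E#4
F#6 becomes G#5
C#6 becomes D#5

Gb4 D#5 E#4 B4 A#3 E#4 G#5 D#5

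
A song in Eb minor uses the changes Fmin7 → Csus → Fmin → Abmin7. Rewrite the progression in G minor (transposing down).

Amin7 Esus Amin Cmin7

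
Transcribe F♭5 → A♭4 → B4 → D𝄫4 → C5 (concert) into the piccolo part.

Written C4 sounds as C5 on the piccolo, so concert pitches are written a perfect octave down.
Fb5 -> Fb4
Ab4 -> Ab3
B4 -> B3
Dbb4 -> Dbb3
C5 -> C4

Fb4 Ab3 B3 Dbb3 C4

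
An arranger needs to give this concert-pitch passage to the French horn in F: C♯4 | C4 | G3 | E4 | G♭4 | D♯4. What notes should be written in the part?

The French horn in F sounds a perfect fifth below written, so the written part must be a perfect fifth above concert — transpose each note up.
C#4 → G#4
C4 → G4
G3 → D4
E4 → B4
Gb4 → Db5
D#4 → A#4

G#4 G4 D4 B4 Db5 A#4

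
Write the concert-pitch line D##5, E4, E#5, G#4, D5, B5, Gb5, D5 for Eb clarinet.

Written C4 sounds as Eb4 on the Eb clarinet, so concert pitches are written a minor third down.
D##5 to B##4
E4 to C#4
E#5 to C##5
G#4 to E#4
D5 to B4
B5 to G#5
Gb5 to Eb5
D5 to B4

B##4 C#4 C##5 E#4 B4 G#5 Eb5 B4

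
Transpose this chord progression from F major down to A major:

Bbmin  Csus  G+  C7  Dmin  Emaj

Dmin Esus B+ E7 F#min G#maj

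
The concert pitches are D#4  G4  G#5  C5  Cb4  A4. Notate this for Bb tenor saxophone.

Written C4 sounds as Bb2 on the Bb tenor saxophone, so concert pitches are written a major ninth up.
D#4 → E#5
G4 → A5
G#5 → A#6
C5 → D6
Cb4 → Db5
A4 → B5

E#5 A5 A#6 D6 Db5 B5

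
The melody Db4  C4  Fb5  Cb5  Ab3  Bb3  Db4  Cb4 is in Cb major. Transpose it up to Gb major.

From Cb up to Gb is a perfect fifth; apply that to each pitch.
Db4 → Ab4
C4 → G4
Fb5 → Cb6
Cb5 → Gb5
Ab3 → Eb4
Bb3 → F4
Db4 → Ab4
Cb4 → Gb4

Ab4 G4 Cb6 Gb5 Eb4 F4 Ab4 Gb4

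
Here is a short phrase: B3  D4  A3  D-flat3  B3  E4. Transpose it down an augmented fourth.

F3 Ab3 Eb3 Abb2 F3 Bb3

B3 -> F3
D4 -> Ab3
A3 -> Eb3
Db3 -> Abb2
B3 -> F3
E4 -> Bb3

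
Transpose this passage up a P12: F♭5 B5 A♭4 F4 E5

Fb5 up a perfect twelfth is Cb7.
B5 up a perfect twelfth is F#7.
A perfect twelfth up from Ab4 gives Eb6.
F4 up a perfect twelfth is C6.
E5 up a perfect twelfth is B6.

Cb7 F#7 Eb6 C6 B6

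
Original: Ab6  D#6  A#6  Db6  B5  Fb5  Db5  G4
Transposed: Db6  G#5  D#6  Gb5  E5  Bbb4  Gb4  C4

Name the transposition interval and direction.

Take the first pair: Ab6 → Db6. A to D spans 5 letter names, so the interval is some kind of fifth.
Db6 to Ab6 is 7 semitones, which makes it a perfect fifth; the second version is lower, so the direction is down.
Checking another pair — G4 → C4 — gives the same interval.

down a perfect fifth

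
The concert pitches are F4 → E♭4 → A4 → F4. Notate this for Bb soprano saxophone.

G4 F4 B4 G4

Written C4 sounds as Bb3 on the Bb soprano saxophone, so concert pitches are written a major second up.
F4 becomes G4
Eb4 becomes F4
A4 becomes B4
F4 becomes G4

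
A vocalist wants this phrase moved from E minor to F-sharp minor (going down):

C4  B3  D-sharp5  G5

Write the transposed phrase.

From E down to F-sharp is a minor seventh; apply that to each pitch.
C4 -> D3
B3 -> C#3
D#5 -> E#4
G5 -> A4

D3 C#3 E#4 A4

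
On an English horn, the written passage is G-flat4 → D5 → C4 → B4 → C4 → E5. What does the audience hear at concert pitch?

Written C4 on the English horn sounds as F3, a perfect fifth lower; apply that shift to every note.
Gb4 -> Cb4
D5 -> G4
C4 -> F3
B4 -> E4
C4 -> F3
E5 -> A4

Cb4 G4 F3 E4 F3 A4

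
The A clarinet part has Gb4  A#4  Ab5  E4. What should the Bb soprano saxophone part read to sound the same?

F4 G##4 G5 D#4

First find concert pitch: the A clarinet sounds a minor third below written, so Gb4 A#4 Ab5 E4 sounds Eb4 F##4 F5 C#4.
Then write for Bb soprano saxophone: it sounds a major second below written, so the part must be a major second above concert.
Eb4 → F4
F##4 → G##4
F5 → G5
C#4 → D#4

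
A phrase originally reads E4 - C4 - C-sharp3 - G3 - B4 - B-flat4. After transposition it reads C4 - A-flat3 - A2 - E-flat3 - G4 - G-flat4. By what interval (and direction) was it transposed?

From E4 to C4 is 3 letter names — a third of some quality.
C4 to E4 is 4 semitones, which makes it a major third; the second version is lower, so the direction is down.
Checking another pair — Bb4 → Gb4 — gives the same interval.

down a major third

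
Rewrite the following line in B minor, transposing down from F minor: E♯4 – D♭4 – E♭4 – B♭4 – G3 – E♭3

F minor to B minor down is a diminished fifth, so every note moves down by that interval.
E#4 → A##3
Db4 → G3
Eb4 → A3
Bb4 → E4
G3 → C#3
Eb3 → A2

A##3 G3 A3 E4 C#3 A2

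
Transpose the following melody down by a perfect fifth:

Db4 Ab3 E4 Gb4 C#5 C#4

Gb3 Db3 A3 Cb4 F#4 F#3

Db4 down a perfect fifth is Gb3.
Ab3: a fifth down reaches D, and 7 semitones makes it Db3.
A perfect fifth down from E4 gives A3.
Gb4: a fifth down reaches C, and 7 semitones makes it Cb4.
A perfect fifth down from C#5 gives F#4.
C#4: a fifth down reaches F, and 7 semitones makes it F#3.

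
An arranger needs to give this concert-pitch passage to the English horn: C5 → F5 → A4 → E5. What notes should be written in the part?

G5 C6 E5 B5

The English horn sounds a perfect fifth below written, so the written part must be a perfect fifth above concert — transpose each note up.
C5 gives G5
F5 gives C6
A4 gives E5
E5 gives B5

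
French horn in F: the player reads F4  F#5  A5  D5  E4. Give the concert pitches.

Written C4 on the French horn in F sounds as F3, a perfect fifth lower; apply that shift to every note.
F4 gives Bb3
F#5 gives B4
A5 gives D5
D5 gives G4
E4 gives A3

Bb3 B4 D5 G4 A3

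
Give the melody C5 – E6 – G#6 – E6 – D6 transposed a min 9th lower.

B3 D#5 F##5 D#5 C#5

C5 down a minor ninth is B3.
E6 down a minor ninth is D#5.
A minor ninth down from G#6 gives F##5.
E6 down a minor ninth is D#5.
D6 down a minor ninth is C#5.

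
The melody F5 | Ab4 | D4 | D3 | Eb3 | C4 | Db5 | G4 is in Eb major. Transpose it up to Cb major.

From Eb up to Cb is a minor sixth; apply that to each pitch.
F5 to Db6
Ab4 to Fb5
D4 to Bb4
D3 to Bb3
Eb3 to Cb4
C4 to Ab4
Db5 to Bbb5
G4 to Eb5

Db6 Fb5 Bb4 Bb3 Cb4 Ab4 Bbb5 Eb5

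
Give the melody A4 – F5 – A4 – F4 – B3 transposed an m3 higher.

A4 → C5
F5 → Ab5
A4 → C5
F4 → Ab4
B3 → D4

C5 Ab5 C5 Ab4 D4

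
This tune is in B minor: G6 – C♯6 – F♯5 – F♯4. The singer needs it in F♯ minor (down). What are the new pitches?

D6 G#5 C#5 C#4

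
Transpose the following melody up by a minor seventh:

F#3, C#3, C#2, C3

E4 B3 B2 Bb3

F#3: a seventh up reaches E, and 10 semitones makes it E4.
A minor seventh up from C#3 gives B3.
C#2: a seventh up reaches B, and 10 semitones makes it B2.
C3 up a minor seventh is Bb3.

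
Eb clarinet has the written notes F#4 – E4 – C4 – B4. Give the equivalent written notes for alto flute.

D5 C5 Ab4 G5

First find concert pitch: the Eb clarinet sounds a minor third above written, so F#4 E4 C4 B4 sounds A4 G4 Eb4 D5.
Then write for alto flute: it sounds a perfect fourth below written, so the part must be a perfect fourth above concert.
A4 → D5
G4 → C5
Eb4 → Ab4
D5 → G5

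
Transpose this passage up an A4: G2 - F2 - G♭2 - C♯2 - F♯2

C#3 B2 C3 F##2 B#2

G2 -> C#3
F2 -> B2
Gb2 -> C3
C#2 -> F##2
F#2 -> B#2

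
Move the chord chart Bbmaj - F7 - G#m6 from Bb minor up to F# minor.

Bb minor up to F# minor is an augmented fifth; each chord root moves by that interval while the quality stays the same.
Bbmaj: root Bb up an augmented fifth → F#, giving F#maj.
F7: root F up an augmented fifth → C#, giving C#7.
G#m6: root G# up an augmented fifth → D##, giving D##m6.

F#maj C#7 D##m6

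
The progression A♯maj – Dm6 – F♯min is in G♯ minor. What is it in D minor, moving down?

Emaj Abm6 Cmin

G♯ minor down to D minor is an augmented fourth; each chord root moves by that interval while the quality stays the same.
A♯maj: root A♯ down an augmented fourth → E, giving Emaj.
Dm6: root D down an augmented fourth → Ab, giving Abm6.
F♯min: root F♯ down an augmented fourth → C, giving Cmin.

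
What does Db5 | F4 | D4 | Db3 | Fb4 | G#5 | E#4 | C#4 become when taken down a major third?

Db5 becomes Bbb4
F4 becomes Db4
D4 becomes Bb3
Db3 becomes Bbb2
Fb4 becomes Dbb4
G#5 becomes E5
E#4 becomes C#4
C#4 becomes A3

Bbb4 Db4 Bb3 Bbb2 Dbb4 E5 C#4 A3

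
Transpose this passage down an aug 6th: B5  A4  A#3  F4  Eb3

An augmented sixth down from B5 gives Db5.
A4: a sixth down reaches C, and 10 semitones makes it Cb4.
A#3: a sixth down reaches C, and 10 semitones makes it C3.
F4: a sixth down reaches A, and 10 semitones makes it Abb3.
Eb3 down an augmented sixth is Gbb2.

Db5 Cb4 C3 Abb3 Gbb2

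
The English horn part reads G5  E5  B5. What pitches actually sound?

C5 A4 E5

Written C4 on the English horn sounds as F3, a perfect fifth lower; apply that shift to every note.
G5 → C5
E5 → A4
B5 → E5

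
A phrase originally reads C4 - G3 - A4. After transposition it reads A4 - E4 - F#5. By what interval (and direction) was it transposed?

Take the first pair: C4 → A4. C to A spans 6 letter names, so the interval is some kind of sixth.
C4 to A4 is 9 semitones, which makes it a major sixth; the second version is higher, so the direction is up.
Checking another pair — A4 → F#5 — gives the same interval.

up a major sixth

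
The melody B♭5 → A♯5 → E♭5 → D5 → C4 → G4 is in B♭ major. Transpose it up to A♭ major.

From B♭ up to A♭ is a minor seventh; apply that to each pitch.
Bb5 -> Ab6
A#5 -> G#6
Eb5 -> Db6
D5 -> C6
C4 -> Bb4
G4 -> F5

Ab6 G#6 Db6 C6 Bb4 F5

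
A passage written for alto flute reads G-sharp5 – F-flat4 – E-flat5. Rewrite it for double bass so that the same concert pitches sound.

D#6 Cb5 Bb5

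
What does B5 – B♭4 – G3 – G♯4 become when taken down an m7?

C#5 C4 A2 A#3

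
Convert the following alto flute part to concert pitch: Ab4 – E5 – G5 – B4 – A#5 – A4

The alto flute sounds a perfect fourth below written, so transpose each written note down a perfect fourth.
Ab4 → Eb4
E5 → B4
G5 → D5
B4 → F#4
A#5 → E#5
A4 → E4

Eb4 B4 D5 F#4 E#5 E4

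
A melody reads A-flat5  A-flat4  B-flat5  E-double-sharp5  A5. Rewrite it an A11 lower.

Ebb4 Ebb3 Fb4 B#3 Eb4

Ab5 becomes Ebb4
Ab4 becomes Ebb3
Bb5 becomes Fb4
E##5 becomes B#3
A5 becomes Eb4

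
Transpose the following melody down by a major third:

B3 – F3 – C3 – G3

B3 down a major third is G3.
F3: a third down reaches D, and 4 semitones makes it Db3.
C3: a third down reaches A, and 4 semitones makes it Ab2.
A major third down from G3 gives Eb3.

G3 Db3 Ab2 Eb3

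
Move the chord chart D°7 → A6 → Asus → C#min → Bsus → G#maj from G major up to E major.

G major up to E major is a major sixth; each chord root moves by that interval while the quality stays the same.
D°7: root D up a major sixth → B, giving B°7.
A6: root A up a major sixth → F#, giving F#6.
Asus: root A up a major sixth → F#, giving F#sus.
C#min: root C# up a major sixth → A#, giving A#min.
Bsus: root B up a major sixth → G#, giving G#sus.
G#maj: root G# up a major sixth → E#, giving E#maj.

B°7 F#6 F#sus A#min G#sus E#maj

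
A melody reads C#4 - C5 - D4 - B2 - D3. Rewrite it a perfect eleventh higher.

C#4 to F#5
C5 to F6
D4 to G5
B2 to E4
D3 to G4

F#5 F6 G5 E4 G4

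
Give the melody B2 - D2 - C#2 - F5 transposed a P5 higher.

B2 -> F#3
D2 -> A2
C#2 -> G#2
F5 -> C6

F#3 A2 G#2 C6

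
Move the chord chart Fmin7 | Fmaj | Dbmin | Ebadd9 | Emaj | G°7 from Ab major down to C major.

Amin7 Amaj Fmin Gadd9 G#maj B°7

Ab major down to C major is a minor sixth; each chord root moves by that interval while the quality stays the same.
Fmin7: root F down a minor sixth → A, giving Amin7.
Fmaj: root F down a minor sixth → A, giving Amaj.
Dbmin: root Db down a minor sixth → F, giving Fmin.
Ebadd9: root Eb down a minor sixth → G, giving Gadd9.
Emaj: root E down a minor sixth → G#, giving G#maj.
G°7: root G down a minor sixth → B, giving B°7.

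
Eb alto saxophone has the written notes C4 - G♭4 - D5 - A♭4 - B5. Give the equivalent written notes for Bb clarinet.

F3 Cb4 G4 Db4 E5

First find concert pitch: the Eb alto saxophone sounds a major sixth below written, so C4 G♭4 D5 A♭4 B5 sounds Eb3 Bbb3 F4 Cb4 D5.
Then write for Bb clarinet: it sounds a major second below written, so the part must be a major second above concert.
Eb3 → F3
Bbb3 → Cb4
F4 → G4
Cb4 → Db4
D5 → E5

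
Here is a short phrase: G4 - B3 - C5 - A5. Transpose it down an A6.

Bbb3 Db3 Ebb4 Cb5

G4 down an augmented sixth is Bbb3.
B3: a sixth down reaches D, and 10 semitones makes it Db3.
An augmented sixth down from C5 gives Ebb4.
A5: a sixth down reaches C, and 10 semitones makes it Cb5.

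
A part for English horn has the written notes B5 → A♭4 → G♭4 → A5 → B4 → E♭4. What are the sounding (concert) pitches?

Written C4 on the English horn sounds as F3, a perfect fifth lower; apply that shift to every note.
B5 -> E5
Ab4 -> Db4
Gb4 -> Cb4
A5 -> D5
B4 -> E4
Eb4 -> Ab3

E5 Db4 Cb4 D5 E4 Ab3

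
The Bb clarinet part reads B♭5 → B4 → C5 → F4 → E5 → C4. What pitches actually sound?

Ab5 A4 Bb4 Eb4 D5 Bb3

The Bb clarinet sounds a major second below written, so transpose each written note down a major second.
Bb5 -> Ab5
B4 -> A4
C5 -> Bb4
F4 -> Eb4
E5 -> D5
C4 -> Bb3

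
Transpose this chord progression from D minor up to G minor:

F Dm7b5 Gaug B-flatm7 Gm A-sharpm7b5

Bb Gm7b5 Caug Ebm7 Cm D#m7b5

D minor up to G minor is a perfect fourth; each chord root moves by that interval while the quality stays the same.
F: root F up a perfect fourth → Bb, giving Bb.
Dm7b5: root D up a perfect fourth → G, giving Gm7b5.
Gaug: root G up a perfect fourth → C, giving Caug.
B-flatm7: root B-flat up a perfect fourth → Eb, giving Ebm7.
Gm: root G up a perfect fourth → C, giving Cm.
A-sharpm7b5: root A-sharp up a perfect fourth → D#, giving D#m7b5.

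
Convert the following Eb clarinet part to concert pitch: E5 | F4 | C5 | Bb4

The Eb clarinet sounds a minor third above written, so transpose each written note up a minor third.
E5 becomes G5
F4 becomes Ab4
C5 becomes Eb5
Bb4 becomes Db5

G5 Ab4 Eb5 Db5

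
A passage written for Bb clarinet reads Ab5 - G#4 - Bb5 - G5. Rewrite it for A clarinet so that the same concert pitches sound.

First find concert pitch: the Bb clarinet sounds a major second below written, so Ab5 G#4 Bb5 G5 sounds Gb5 F#4 Ab5 F5.
Then write for A clarinet: it sounds a minor third below written, so the part must be a minor third above concert.
Gb5 → Bbb5
F#4 → A4
Ab5 → Cb6
F5 → Ab5

Bbb5 A4 Cb6 Ab5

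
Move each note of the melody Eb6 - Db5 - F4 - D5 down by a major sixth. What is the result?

Eb6: a sixth down reaches G, and 9 semitones makes it Gb5.
Db5 down a major sixth is Fb4.
F4 down a major sixth is Ab3.
A major sixth down from D5 gives F4.

Gb5 Fb4 Ab3 F4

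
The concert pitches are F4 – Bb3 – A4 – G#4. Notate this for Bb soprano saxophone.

The Bb soprano saxophone sounds a major second below written, so the written part must be a major second above concert — transpose each note up.
F4 → G4
Bb3 → C4
A4 → B4
G#4 → A#4

G4 C4 B4 A#4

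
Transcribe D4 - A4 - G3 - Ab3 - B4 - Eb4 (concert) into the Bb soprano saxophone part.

Written C4 sounds as Bb3 on the Bb soprano saxophone, so concert pitches are written a major second up.
D4 -> E4
A4 -> B4
G3 -> A3
Ab3 -> Bb3
B4 -> C#5
Eb4 -> F4

E4 B4 A3 Bb3 C#5 F4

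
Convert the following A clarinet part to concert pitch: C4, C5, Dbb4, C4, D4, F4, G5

A3 A4 Bbb3 A3 B3 D4 E5

Written C4 on the A clarinet sounds as A3, a minor third lower; apply that shift to every note.
C4 -> A3
C5 -> A4
Dbb4 -> Bbb3
C4 -> A3
D4 -> B3
F4 -> D4
G5 -> E5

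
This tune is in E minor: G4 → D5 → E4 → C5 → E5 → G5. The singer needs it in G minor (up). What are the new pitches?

Bb4 F5 G4 Eb5 G5 Bb5

From E up to G is a minor third; apply that to each pitch.
G4 gives Bb4
D5 gives F5
E4 gives G4
C5 gives Eb5
E5 gives G5
G5 gives Bb5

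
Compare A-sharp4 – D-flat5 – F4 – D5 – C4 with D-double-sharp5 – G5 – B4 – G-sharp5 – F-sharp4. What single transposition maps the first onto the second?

up an augmented fourth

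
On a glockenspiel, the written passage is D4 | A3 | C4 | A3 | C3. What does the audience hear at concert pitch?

Written C4 on the glockenspiel sounds as C6, a perfect fifteenth higher; apply that shift to every note.
D4 becomes D6
A3 becomes A5
C4 becomes C6
A3 becomes A5
C3 becomes C5

D6 A5 C6 A5 C5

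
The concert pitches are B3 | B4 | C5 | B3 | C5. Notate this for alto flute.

E4 E5 F5 E4 F5

Written C4 sounds as G3 on the alto flute, so concert pitches are written a perfect fourth up.
B3 to E4
B4 to E5
C5 to F5
B3 to E4
C5 to F5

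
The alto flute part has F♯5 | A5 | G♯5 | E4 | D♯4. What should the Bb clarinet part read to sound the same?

D#5 F#5 E#5 C#4 B#3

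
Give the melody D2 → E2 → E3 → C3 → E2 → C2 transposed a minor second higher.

Eb2 F2 F3 Db3 F2 Db2

D2 -> Eb2
E2 -> F2
E3 -> F3
C3 -> Db3
E2 -> F2
C2 -> Db2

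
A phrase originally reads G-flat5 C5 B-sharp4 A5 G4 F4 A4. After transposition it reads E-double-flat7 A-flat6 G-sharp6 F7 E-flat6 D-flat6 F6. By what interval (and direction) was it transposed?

up a minor thirteenth

From Gb5 to Ebb7 is 13 letter names — a thirteenth of some quality.
Gb5 to Ebb7 is 20 semitones, which makes it a minor thirteenth; the second version is higher, so the direction is up.
Checking another pair — A4 → F6 — gives the same interval.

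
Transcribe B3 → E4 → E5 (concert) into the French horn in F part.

F#4 B4 B5

Written C4 sounds as F3 on the French horn in F, so concert pitches are written a perfect fifth up.
B3 -> F#4
E4 -> B4
E5 -> B5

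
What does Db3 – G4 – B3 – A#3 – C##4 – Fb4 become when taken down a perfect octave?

Db2 G3 B2 A#2 C##3 Fb3

Db3: an octave down reaches D, and 12 semitones makes it Db2.
A perfect octave down from G4 gives G3.
B3: an octave down reaches B, and 12 semitones makes it B2.
A perfect octave down from A#3 gives A#2.
C##4 down a perfect octave is C##3.
Fb4: an octave down reaches F, and 12 semitones makes it Fb3.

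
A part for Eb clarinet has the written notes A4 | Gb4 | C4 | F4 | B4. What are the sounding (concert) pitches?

The Eb clarinet sounds a minor third above written, so transpose each written note up a minor third.
A4 → C5
Gb4 → Bbb4
C4 → Eb4
F4 → Ab4
B4 → D5

C5 Bbb4 Eb4 Ab4 D5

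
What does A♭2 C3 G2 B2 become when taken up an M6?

A major sixth up from Ab2 gives F3.
A major sixth up from C3 gives A3.
A major sixth up from G2 gives E3.
B2 up a major sixth is G#3.

F3 A3 E3 G#3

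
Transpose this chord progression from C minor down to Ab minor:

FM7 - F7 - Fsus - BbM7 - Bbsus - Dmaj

DbM7 Db7 Dbsus GbM7 Gbsus Bbmaj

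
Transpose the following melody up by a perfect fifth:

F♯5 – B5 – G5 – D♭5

C#6 F#6 D6 Ab5

F#5 up a perfect fifth is C#6.
B5: a fifth up reaches F, and 7 semitones makes it F#6.
A perfect fifth up from G5 gives D6.
Db5: a fifth up reaches A, and 7 semitones makes it Ab5.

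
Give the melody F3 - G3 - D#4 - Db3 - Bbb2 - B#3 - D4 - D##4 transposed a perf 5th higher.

F3: a fifth up reaches C, and 7 semitones makes it C4.
A perfect fifth up from G3 gives D4.
D#4: a fifth up reaches A, and 7 semitones makes it A#4.
Db3 up a perfect fifth is Ab3.
Bbb2: a fifth up reaches F, and 7 semitones makes it Fb3.
A perfect fifth up from B#3 gives F##4.
A perfect fifth up from D4 gives A4.
D##4 up a perfect fifth is A##4.

C4 D4 A#4 Ab3 Fb3 F##4 A4 A##4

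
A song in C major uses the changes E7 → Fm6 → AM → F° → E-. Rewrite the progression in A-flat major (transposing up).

C major up to A-flat major is a minor sixth; each chord root moves by that interval while the quality stays the same.
E7: root E up a minor sixth → C, giving C7.
Fm6: root F up a minor sixth → Db, giving Dbm6.
AM: root A up a minor sixth → F, giving FM.
F°: root F up a minor sixth → Db, giving Db°.
E-: root E up a minor sixth → C, giving C-.

C7 Dbm6 FM Db° C-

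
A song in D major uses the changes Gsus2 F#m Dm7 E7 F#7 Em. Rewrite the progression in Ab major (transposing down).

D major down to Ab major is an augmented fourth; each chord root moves by that interval while the quality stays the same.
Gsus2: root G down an augmented fourth → Db, giving Dbsus2.
F#m: root F# down an augmented fourth → C, giving Cm.
Dm7: root D down an augmented fourth → Ab, giving Abm7.
E7: root E down an augmented fourth → Bb, giving Bb7.
F#7: root F# down an augmented fourth → C, giving C7.
Em: root E down an augmented fourth → Bb, giving Bbm.

Dbsus2 Cm Abm7 Bb7 C7 Bbm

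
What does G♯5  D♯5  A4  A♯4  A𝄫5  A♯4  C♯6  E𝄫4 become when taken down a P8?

G#4 D#4 A3 A#3 Abb4 A#3 C#5 Ebb3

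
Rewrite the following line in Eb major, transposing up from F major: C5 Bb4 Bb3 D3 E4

Bb5 Ab5 Ab4 C4 D5

F major to Eb major up is a minor seventh, so every note moves up by that interval.
C5 → Bb5
Bb4 → Ab5
Bb3 → Ab4
D3 → C4
E4 → D5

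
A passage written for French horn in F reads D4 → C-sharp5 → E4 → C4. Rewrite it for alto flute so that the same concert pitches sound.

C4 B4 D4 Bb3

First find concert pitch: the French horn in F sounds a perfect fifth below written, so D4 C-sharp5 E4 C4 sounds G3 F#4 A3 F3.
Then write for alto flute: it sounds a perfect fourth below written, so the part must be a perfect fourth above concert.
G3 → C4
F#4 → B4
A3 → D4
F3 → Bb3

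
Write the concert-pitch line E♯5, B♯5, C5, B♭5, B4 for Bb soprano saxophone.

Written C4 sounds as Bb3 on the Bb soprano saxophone, so concert pitches are written a major second up.
E#5 becomes F##5
B#5 becomes C##6
C5 becomes D5
Bb5 becomes C6
B4 becomes C#5

F##5 C##6 D5 C6 C#5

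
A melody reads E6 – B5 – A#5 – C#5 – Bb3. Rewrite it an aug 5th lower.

An augmented fifth down from E6 gives Ab5.
B5: a fifth down reaches E, and 8 semitones makes it Eb5.
An augmented fifth down from A#5 gives D5.
An augmented fifth down from C#5 gives F4.
An augmented fifth down from Bb3 gives Ebb3.

Ab5 Eb5 D5 F4 Ebb3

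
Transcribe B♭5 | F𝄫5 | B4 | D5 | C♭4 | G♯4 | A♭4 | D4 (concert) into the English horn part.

F6 Cbb6 F#5 A5 Gb4 D#5 Eb5 A4

The English horn sounds a perfect fifth below written, so the written part must be a perfect fifth above concert — transpose each note up.
Bb5 becomes F6
Fbb5 becomes Cbb6
B4 becomes F#5
D5 becomes A5
Cb4 becomes Gb4
G#4 becomes D#5
Ab4 becomes Eb5
D4 becomes A4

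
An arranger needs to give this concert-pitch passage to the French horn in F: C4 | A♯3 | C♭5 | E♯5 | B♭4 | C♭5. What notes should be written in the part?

The French horn in F sounds a perfect fifth below written, so the written part must be a perfect fifth above concert — transpose each note up.
C4 to G4
A#3 to E#4
Cb5 to Gb5
E#5 to B#5
Bb4 to F5
Cb5 to Gb5

G4 E#4 Gb5 B#5 F5 Gb5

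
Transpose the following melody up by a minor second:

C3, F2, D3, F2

C3: a second up reaches D, and 1 semitone makes it Db3.
A minor second up from F2 gives Gb2.
D3 up a minor second is Eb3.
F2: a second up reaches G, and 1 semitone makes it Gb2.

Db3 Gb2 Eb3 Gb2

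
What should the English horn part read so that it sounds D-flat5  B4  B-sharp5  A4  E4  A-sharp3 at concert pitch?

Ab5 F#5 F##6 E5 B4 E#4

The English horn sounds a perfect fifth below written, so the written part must be a perfect fifth above concert — transpose each note up.
Db5 gives Ab5
B4 gives F#5
B#5 gives F##6
A4 gives E5
E4 gives B4
A#3 gives E#4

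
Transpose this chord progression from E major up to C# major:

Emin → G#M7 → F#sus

C#min E#M7 D#sus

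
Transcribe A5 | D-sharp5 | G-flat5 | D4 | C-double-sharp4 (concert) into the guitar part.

A6 D#6 Gb6 D5 C##5

Written C4 sounds as C3 on the guitar, so concert pitches are written a perfect octave up.
A5 becomes A6
D#5 becomes D#6
Gb5 becomes Gb6
D4 becomes D5
C##4 becomes C##5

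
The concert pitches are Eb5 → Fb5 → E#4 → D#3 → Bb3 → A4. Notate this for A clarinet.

Written C4 sounds as A3 on the A clarinet, so concert pitches are written a minor third up.
Eb5 to Gb5
Fb5 to Abb5
E#4 to G#4
D#3 to F#3
Bb3 to Db4
A4 to C5

Gb5 Abb5 G#4 F#3 Db4 C5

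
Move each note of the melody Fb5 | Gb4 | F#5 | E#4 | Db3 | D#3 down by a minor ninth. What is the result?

Fb5 becomes Eb4
Gb4 becomes F3
F#5 becomes E#4
E#4 becomes D##3
Db3 becomes C2
D#3 becomes C##2

Eb4 F3 E#4 D##3 C2 C##2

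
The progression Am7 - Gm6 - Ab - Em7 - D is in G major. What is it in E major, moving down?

F#m7 Em6 F C#m7 B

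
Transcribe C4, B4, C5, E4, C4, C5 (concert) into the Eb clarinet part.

Written C4 sounds as Eb4 on the Eb clarinet, so concert pitches are written a minor third down.
C4 becomes A3
B4 becomes G#4
C5 becomes A4
E4 becomes C#4
C4 becomes A3
C5 becomes A4

A3 G#4 A4 C#4 A3 A4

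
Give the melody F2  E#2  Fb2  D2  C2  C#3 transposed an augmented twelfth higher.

C#4 B##3 C4 A#3 G#3 G##4

F2: a twelfth up reaches C, and 20 semitones makes it C#4.
E#2 up an augmented twelfth is B##3.
Fb2: a twelfth up reaches C, and 20 semitones makes it C4.
An augmented twelfth up from D2 gives A#3.
C2 up an augmented twelfth is G#3.
An augmented twelfth up from C#3 gives G##4.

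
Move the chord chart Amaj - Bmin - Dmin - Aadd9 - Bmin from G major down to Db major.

Ebmaj Fmin Abmin Ebadd9 Fmin

G major down to Db major is an augmented fourth; each chord root moves by that interval while the quality stays the same.
Amaj: root A down an augmented fourth → Eb, giving Ebmaj.
Bmin: root B down an augmented fourth → F, giving Fmin.
Dmin: root D down an augmented fourth → Ab, giving Abmin.
Aadd9: root A down an augmented fourth → Eb, giving Ebadd9.
Bmin: root B down an augmented fourth → F, giving Fmin.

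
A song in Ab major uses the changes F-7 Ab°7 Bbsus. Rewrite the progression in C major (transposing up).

A-7 C°7 Dsus

Ab major up to C major is a major third; each chord root moves by that interval while the quality stays the same.
F-7: root F up a major third → A, giving A-7.
Ab°7: root Ab up a major third → C, giving C°7.
Bbsus: root Bb up a major third → D, giving Dsus.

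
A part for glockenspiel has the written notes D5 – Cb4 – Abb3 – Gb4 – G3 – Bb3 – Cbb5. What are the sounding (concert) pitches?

Written C4 on the glockenspiel sounds as C6, a perfect fifteenth higher; apply that shift to every note.
D5 gives D7
Cb4 gives Cb6
Abb3 gives Abb5
Gb4 gives Gb6
G3 gives G5
Bb3 gives Bb5
Cbb5 gives Cbb7

D7 Cb6 Abb5 Gb6 G5 Bb5 Cbb7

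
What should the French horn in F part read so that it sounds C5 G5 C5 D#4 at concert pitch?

G5 D6 G5 A#4

The French horn in F sounds a perfect fifth below written, so the written part must be a perfect fifth above concert — transpose each note up.
C5 becomes G5
G5 becomes D6
C5 becomes G5
D#4 becomes A#4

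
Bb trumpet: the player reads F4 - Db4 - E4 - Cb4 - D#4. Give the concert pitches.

Eb4 Cb4 D4 Bbb3 C#4

The Bb trumpet sounds a major second below written, so transpose each written note down a major second.
F4 gives Eb4
Db4 gives Cb4
E4 gives D4
Cb4 gives Bbb3
D#4 gives C#4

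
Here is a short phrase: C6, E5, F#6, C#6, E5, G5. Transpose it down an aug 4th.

Gb5 Bb4 C6 G5 Bb4 Db5

C6 → Gb5
E5 → Bb4
F#6 → C6
C#6 → G5
E5 → Bb4
G5 → Db5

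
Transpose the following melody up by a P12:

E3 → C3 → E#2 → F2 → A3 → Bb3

B4 G4 B#3 C4 E5 F5

E3 to B4
C3 to G4
E#2 to B#3
F2 to C4
A3 to E5
Bb3 to F5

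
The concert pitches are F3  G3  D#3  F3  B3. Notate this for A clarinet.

Written C4 sounds as A3 on the A clarinet, so concert pitches are written a minor third up.
F3 gives Ab3
G3 gives Bb3
D#3 gives F#3
F3 gives Ab3
B3 gives D4

Ab3 Bb3 F#3 Ab3 D4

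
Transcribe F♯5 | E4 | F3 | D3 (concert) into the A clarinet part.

The A clarinet sounds a minor third below written, so the written part must be a minor third above concert — transpose each note up.
F#5 -> A5
E4 -> G4
F3 -> Ab3
D3 -> F3

A5 G4 Ab3 F3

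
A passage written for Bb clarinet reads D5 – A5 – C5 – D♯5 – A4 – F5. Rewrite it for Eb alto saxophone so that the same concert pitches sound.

First find concert pitch: the Bb clarinet sounds a major second below written, so D5 A5 C5 D♯5 A4 F5 sounds C5 G5 Bb4 C#5 G4 Eb5.
Then write for Eb alto saxophone: it sounds a major sixth below written, so the part must be a major sixth above concert.
C5 → A5
G5 → E6
Bb4 → G5
C#5 → A#5
G4 → E5
Eb5 → C6

A5 E6 G5 A#5 E5 C6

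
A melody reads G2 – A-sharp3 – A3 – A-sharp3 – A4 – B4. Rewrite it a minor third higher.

Bb2 C#4 C4 C#4 C5 D5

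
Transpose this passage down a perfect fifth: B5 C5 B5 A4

E5 F4 E5 D4

B5 to E5
C5 to F4
B5 to E5
A4 to D4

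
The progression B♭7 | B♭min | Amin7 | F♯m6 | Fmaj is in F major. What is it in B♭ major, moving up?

F major up to B♭ major is a perfect fourth; each chord root moves by that interval while the quality stays the same.
B♭7: root B♭ up a perfect fourth → Eb, giving Eb7.
B♭min: root B♭ up a perfect fourth → Eb, giving Ebmin.
Amin7: root A up a perfect fourth → D, giving Dmin7.
F♯m6: root F♯ up a perfect fourth → B, giving Bm6.
Fmaj: root F up a perfect fourth → Bb, giving Bbmaj.

Eb7 Ebmin Dmin7 Bm6 Bbmaj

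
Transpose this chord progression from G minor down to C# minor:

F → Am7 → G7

B D#m7 C#7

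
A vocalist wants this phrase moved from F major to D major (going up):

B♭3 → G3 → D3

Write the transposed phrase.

G4 E4 B3

From F up to D is a major sixth; apply that to each pitch.
Bb3 becomes G4
G3 becomes E4
D3 becomes B3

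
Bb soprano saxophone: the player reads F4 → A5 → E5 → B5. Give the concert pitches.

Eb4 G5 D5 A5

Written C4 on the Bb soprano saxophone sounds as Bb3, a major second lower; apply that shift to every note.
F4 to Eb4
A5 to G5
E5 to D5
B5 to A5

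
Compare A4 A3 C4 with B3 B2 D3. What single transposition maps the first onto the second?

From A4 to B3 is 7 letter names — a seventh of some quality.
B3 to A4 is 10 semitones, which makes it a minor seventh; the second version is lower, so the direction is down.
Checking another pair — C4 → D3 — gives the same interval.

down a minor seventh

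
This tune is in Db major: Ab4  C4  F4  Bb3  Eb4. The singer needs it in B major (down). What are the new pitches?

F#4 A#3 D#4 G#3 C#4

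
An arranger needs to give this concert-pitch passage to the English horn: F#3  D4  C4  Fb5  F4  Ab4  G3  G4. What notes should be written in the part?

Written C4 sounds as F3 on the English horn, so concert pitches are written a perfect fifth up.
F#3 to C#4
D4 to A4
C4 to G4
Fb5 to Cb6
F4 to C5
Ab4 to Eb5
G3 to D4
G4 to D5

C#4 A4 G4 Cb6 C5 Eb5 D4 D5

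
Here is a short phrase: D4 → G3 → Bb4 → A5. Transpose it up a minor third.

D4 up a minor third is F4.
G3: a third up reaches B, and 3 semitones makes it Bb3.
A minor third up from Bb4 gives Db5.
A5: a third up reaches C, and 3 semitones makes it C6.

F4 Bb3 Db5 C6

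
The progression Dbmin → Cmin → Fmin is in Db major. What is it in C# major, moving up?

C#min B#min E#min

Db major up to C# major is an augmented seventh; each chord root moves by that interval while the quality stays the same.
Dbmin: root Db up an augmented seventh → C#, giving C#min.
Cmin: root C up an augmented seventh → B#, giving B#min.
Fmin: root F up an augmented seventh → E#, giving E#min.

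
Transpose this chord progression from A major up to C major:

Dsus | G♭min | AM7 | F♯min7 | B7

Fsus Bbbmin CM7 Amin7 D7

A major up to C major is a minor third; each chord root moves by that interval while the quality stays the same.
Dsus: root D up a minor third → F, giving Fsus.
G♭min: root G♭ up a minor third → Bbb, giving Bbbmin.
AM7: root A up a minor third → C, giving CM7.
F♯min7: root F♯ up a minor third → A, giving Amin7.
B7: root B up a minor third → D, giving D7.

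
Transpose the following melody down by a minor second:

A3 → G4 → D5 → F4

A minor second down from A3 gives G#3.
G4 down a minor second is F#4.
D5 down a minor second is C#5.
F4: a second down reaches E, and 1 semitone makes it E4.

G#3 F#4 C#5 E4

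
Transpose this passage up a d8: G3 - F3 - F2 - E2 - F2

Gb4 Fb4 Fb3 Eb3 Fb3

G3 to Gb4
F3 to Fb4
F2 to Fb3
E2 to Eb3
F2 to Fb3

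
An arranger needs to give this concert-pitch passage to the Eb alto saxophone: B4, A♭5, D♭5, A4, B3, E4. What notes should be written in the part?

G#5 F6 Bb5 F#5 G#4 C#5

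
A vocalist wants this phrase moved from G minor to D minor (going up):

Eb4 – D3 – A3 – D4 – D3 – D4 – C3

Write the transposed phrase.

From G up to D is a perfect fifth; apply that to each pitch.
Eb4 -> Bb4
D3 -> A3
A3 -> E4
D4 -> A4
D3 -> A3
D4 -> A4
C3 -> G3

Bb4 A3 E4 A4 A3 A4 G3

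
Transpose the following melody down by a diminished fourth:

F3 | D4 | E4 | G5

C#3 A#3 B#3 D#5

F3: a fourth down reaches C, and 4 semitones makes it C#3.
D4: a fourth down reaches A, and 4 semitones makes it A#3.
E4 down a diminished fourth is B#3.
A diminished fourth down from G5 gives D#5.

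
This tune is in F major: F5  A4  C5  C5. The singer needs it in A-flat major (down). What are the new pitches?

Ab4 C4 Eb4 Eb4

From F down to A-flat is a major sixth; apply that to each pitch.
F5 becomes Ab4
A4 becomes C4
C5 becomes Eb4
C5 becomes Eb4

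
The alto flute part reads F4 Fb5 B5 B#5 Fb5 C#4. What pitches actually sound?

C4 Cb5 F#5 F##5 Cb5 G#3

The alto flute sounds a perfect fourth below written, so transpose each written note down a perfect fourth.
F4 -> C4
Fb5 -> Cb5
B5 -> F#5
B#5 -> F##5
Fb5 -> Cb5
C#4 -> G#3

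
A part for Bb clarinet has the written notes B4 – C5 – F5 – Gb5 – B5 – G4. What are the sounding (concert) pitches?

A4 Bb4 Eb5 Fb5 A5 F4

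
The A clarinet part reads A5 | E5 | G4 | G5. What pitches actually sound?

F#5 C#5 E4 E5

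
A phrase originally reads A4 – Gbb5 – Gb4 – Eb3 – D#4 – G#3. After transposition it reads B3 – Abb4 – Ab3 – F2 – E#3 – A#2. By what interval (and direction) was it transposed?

down a minor seventh

Take the first pair: A4 → B3. A to B spans 7 letter names, so the interval is some kind of seventh.
B3 to A4 is 10 semitones, which makes it a minor seventh; the second version is lower, so the direction is down.
Checking another pair — G#3 → A#2 — gives the same interval.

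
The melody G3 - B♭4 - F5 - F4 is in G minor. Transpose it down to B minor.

B2 D4 A4 A3

From G down to B is a minor sixth; apply that to each pitch.
G3 gives B2
Bb4 gives D4
F5 gives A4
F4 gives A3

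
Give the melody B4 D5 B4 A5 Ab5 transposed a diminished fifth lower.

E#4 G#4 E#4 D#5 D5

B4 → E#4
D5 → G#4
B4 → E#4
A5 → D#5
Ab5 → D5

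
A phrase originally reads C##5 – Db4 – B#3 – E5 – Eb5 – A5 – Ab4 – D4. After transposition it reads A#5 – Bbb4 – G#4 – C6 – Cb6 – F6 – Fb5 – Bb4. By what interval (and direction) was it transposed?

From C##5 to A#5 is 6 letter names — a sixth of some quality.
C##5 to A#5 is 8 semitones, which makes it a minor sixth; the second version is higher, so the direction is up.
Checking another pair — D4 → Bb4 — gives the same interval.

up a minor sixth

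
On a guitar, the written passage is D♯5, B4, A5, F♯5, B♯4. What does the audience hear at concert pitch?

D#4 B3 A4 F#4 B#3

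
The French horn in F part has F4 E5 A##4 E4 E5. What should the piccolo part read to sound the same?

First find concert pitch: the French horn in F sounds a perfect fifth below written, so F4 E5 A##4 E4 E5 sounds Bb3 A4 D##4 A3 A4.
Then write for piccolo: it sounds a perfect octave above written, so the part must be a perfect octave below concert.
Bb3 → Bb2
A4 → A3
D##4 → D##3
A3 → A2
A4 → A3

Bb2 A3 D##3 A2 A3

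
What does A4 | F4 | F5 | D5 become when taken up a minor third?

C5 Ab4 Ab5 F5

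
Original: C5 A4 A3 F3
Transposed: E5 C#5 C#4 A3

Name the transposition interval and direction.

From C5 to E5 is 3 letter names — a third of some quality.
C5 to E5 is 4 semitones, which makes it a major third; the second version is higher, so the direction is up.
Checking another pair — F3 → A3 — gives the same interval.

up a major third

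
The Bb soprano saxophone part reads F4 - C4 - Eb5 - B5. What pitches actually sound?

The Bb soprano saxophone sounds a major second below written, so transpose each written note down a major second.
F4 gives Eb4
C4 gives Bb3
Eb5 gives Db5
B5 gives A5

Eb4 Bb3 Db5 A5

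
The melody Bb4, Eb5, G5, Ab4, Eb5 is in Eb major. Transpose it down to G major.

D4 G4 B4 C4 G4

Eb major to G major down is a minor sixth, so every note moves down by that interval.
Bb4 -> D4
Eb5 -> G4
G5 -> B4
Ab4 -> C4
Eb5 -> G4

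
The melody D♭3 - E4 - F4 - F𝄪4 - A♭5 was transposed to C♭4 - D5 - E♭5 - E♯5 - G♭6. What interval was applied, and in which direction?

up a minor seventh

From Db3 to Cb4 is 7 letter names — a seventh of some quality.
Db3 to Cb4 is 10 semitones, which makes it a minor seventh; the second version is higher, so the direction is up.
Checking another pair — Ab5 → Gb6 — gives the same interval.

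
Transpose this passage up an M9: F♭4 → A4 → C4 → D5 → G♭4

A major ninth up from Fb4 gives Gb5.
A major ninth up from A4 gives B5.
C4: a ninth up reaches D, and 14 semitones makes it D5.
A major ninth up from D5 gives E6.
Gb4: a ninth up reaches A, and 14 semitones makes it Ab5.

Gb5 B5 D5 E6 Ab5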